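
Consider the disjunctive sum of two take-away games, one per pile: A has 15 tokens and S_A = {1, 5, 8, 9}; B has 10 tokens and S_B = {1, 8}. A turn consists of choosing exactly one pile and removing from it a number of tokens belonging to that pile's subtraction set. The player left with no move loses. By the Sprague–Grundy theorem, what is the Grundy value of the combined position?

2

Pile A, S = {1, 5, 8, 9}:
G(0) = 0
G(1) = mex{0} = 1
G(2) = mex{1} = 0
G(3) = mex{0} = 1
G(4) = mex{1} = 0
G(5) = mex{0,0} = 1
G(6) = mex{1,1} = 0
G(7) = mex{0,0} = 1
G(8) = mex{1,1,0} = 2
G(9) = mex{2,0,1,0} = 3
G(10) = mex{3,1,0,1} = 2
G(11) = mex{2,0,1,0} = 3
G(12) = mex{3,1,0,1} = 2
G(13) = mex{2,2,1,0} = 3
G(14) = mex{3,3,0,1} = 2
G(15) = mex{2,2,1,0} = 3
G_A(15) = 3.
Pile B, S = {1, 8}:
n :  0  1  2  3  4  5  6  7  8  9 10
G :  0  1  0  1  0  1  0  1  2  0  1
G_B(10) = 1.
Combined Grundy value = 3 ⊕ 1 = 2.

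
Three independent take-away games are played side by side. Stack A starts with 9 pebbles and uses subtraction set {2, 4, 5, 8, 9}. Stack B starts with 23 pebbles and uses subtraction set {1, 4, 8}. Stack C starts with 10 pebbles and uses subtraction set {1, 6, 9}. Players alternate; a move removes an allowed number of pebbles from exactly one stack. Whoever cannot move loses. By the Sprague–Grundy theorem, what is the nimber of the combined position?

0

Stack A, S = {2, 4, 5, 8, 9}:
G(0) = 0
G(1) = mex{} = 0
G(2) = mex{0} = 1
G(3) = mex{0} = 1
G(4) = mex{1,0} = 2
G(5) = mex{1,0,0} = 2
G(6) = mex{2,1,0} = 3
G(7) = mex{2,1,1} = 0
G(8) = mex{3,2,1,0} = 4
G(9) = mex{0,2,2,0,0} = 1
G_A(9) = 1.
Stack B, S = {1, 4, 8}:
G(0) = 0
G(1) = mex{0} = 1
G(2) = mex{1} = 0
G(3) = mex{0} = 1
G(4) = mex{1,0} = 2
G(5) = mex{2,1} = 0
G(6) = mex{0,0} = 1
G(7) = mex{1,1} = 0
G(8) = mex{0,2,0} = 1
G(9) = mex{1,0,1} = 2
G(10) = mex{2,1,0} = 3
G(11) = mex{3,0,1} = 2
G(12) = mex{2,1,2} = 0
G(13) = mex{0,2,0} = 1
G(14) = mex{1,3,1} = 0
G(15) = mex{0,2,0} = 1
G(16) = mex{1,0,1} = 2
G(17) = mex{2,1,2} = 0
G(18) = mex{0,0,3} = 1
G(19) = mex{1,1,2} = 0
G(20) = mex{0,2,0} = 1
G(21) = mex{1,0,1} = 2
G(22) = mex{2,1,0} = 3
G(23) = mex{3,0,1} = 2
G_B(23) = 2.
Stack C, S = {1, 6, 9}:
G(0) = 0
G(1) = mex{0} = 1
G(2) = mex{1} = 0
G(3) = mex{0} = 1
G(4) = mex{1} = 0
G(5) = mex{0} = 1
G(6) = mex{1,0} = 2
G(7) = mex{2,1} = 0
G(8) = mex{0,0} = 1
G(9) = mex{1,1,0} = 2
G(10) = mex{2,0,1} = 3
G_C(10) = 3.
Combined Grundy value = 1 ⊕ 2 ⊕ 3 = 0.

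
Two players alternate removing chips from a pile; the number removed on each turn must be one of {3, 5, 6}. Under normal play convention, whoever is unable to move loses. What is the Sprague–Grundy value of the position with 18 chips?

0

n :  0  1  2  3  4  5  6  7  8  9 10 11 12 13 14 15 16 17 18
G :  0  0  0  1  1  1  2  2  2  0  0  0  1  1  1  2  2  2  0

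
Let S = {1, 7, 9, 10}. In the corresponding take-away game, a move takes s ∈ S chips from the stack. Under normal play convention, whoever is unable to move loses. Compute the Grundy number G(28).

1

G(0) = 0
G(1) = mex{0} = 1
G(2) = mex{1} = 0
G(3) = mex{0} = 1
G(4) = mex{1} = 0
G(5) = mex{0} = 1
G(6) = mex{1} = 0
G(7) = mex{0,0} = 1
G(8) = mex{1,1} = 0
G(9) = mex{0,0,0} = 1
G(10) = mex{1,1,1,0} = 2
G(11) = mex{2,0,0,1} = 3
G(12) = mex{3,1,1,0} = 2
G(13) = mex{2,0,0,1} = 3
G(14) = mex{3,1,1,0} = 2
G(15) = mex{2,0,0,1} = 3
G(16) = mex{3,1,1,0} = 2
G(17) = mex{2,2,0,1} = 3
G(18) = mex{3,3,1,0} = 2
G(19) = mex{2,2,2,1} = 0
G(20) = mex{0,3,3,2} = 1
G(21) = mex{1,2,2,3} = 0
G(22) = mex{0,3,3,2} = 1
G(23) = mex{1,2,2,3} = 0
G(24) = mex{0,3,3,2} = 1
G(25) = mex{1,2,2,3} = 0
G(26) = mex{0,0,3,2} = 1
G(27) = mex{1,1,2,3} = 0
G(28) = mex{0,0,0,2} = 1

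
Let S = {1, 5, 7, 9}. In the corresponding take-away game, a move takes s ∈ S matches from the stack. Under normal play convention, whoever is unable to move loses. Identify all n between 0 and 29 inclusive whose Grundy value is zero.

n :  0  1  2  3  4  5  6  7  8  9 10 11 12 13 14 15 16 17 18 19 20 21 22 23 24 25 26 27 28 29
G :  0  1  0  1  0  1  0  1  0  1  0  1  0  1  0  1  0  1  0  1  0  1  0  1  0  1  0  1  0  1
P-positions are exactly the n with G(n) = 0.

0, 2, 4, 6, 8, 10, 12, 14, 16, 18, 20, 22, 24, 26, 28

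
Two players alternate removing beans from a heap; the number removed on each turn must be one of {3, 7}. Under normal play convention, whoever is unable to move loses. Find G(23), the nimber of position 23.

n :  0  1  2  3  4  5  6  7  8  9 10 11 12 13 14 15 16 17 18 19 20 21 22 23
G :  0  0  0  1  1  1  0  2  2  1  0  0  0  1  1  1  0  2  2  1  0  0  0  1

1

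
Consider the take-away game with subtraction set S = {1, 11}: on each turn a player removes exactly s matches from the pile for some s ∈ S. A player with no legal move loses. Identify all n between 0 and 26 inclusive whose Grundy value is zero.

0, 2, 4, 6, 8, 10, 12, 14, 16, 18, 20, 22, 24, 26

n :  0  1  2  3  4  5  6  7  8  9 10 11 12 13 14 15 16 17 18 19 20 21 22 23 24 25 26
G :  0  1  0  1  0  1  0  1  0  1  0  1  0  1  0  1  0  1  0  1  0  1  0  1  0  1  0
P-positions are exactly the n with G(n) = 0.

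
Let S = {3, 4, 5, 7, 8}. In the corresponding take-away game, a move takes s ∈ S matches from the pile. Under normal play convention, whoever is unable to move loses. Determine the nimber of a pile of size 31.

n :  0  1  2  3  4  5  6  7  8  9 10 11 12 13 14 15 16 17 18 19 20 21 22 23 24 25 26 27 28 29 30 31
G :  0  0  0  1  1  1  2  2  2  3  3  0  0  0  1  1  1  2  2  2  3  3  0  0  0  1  1  1  2  2  2  3

3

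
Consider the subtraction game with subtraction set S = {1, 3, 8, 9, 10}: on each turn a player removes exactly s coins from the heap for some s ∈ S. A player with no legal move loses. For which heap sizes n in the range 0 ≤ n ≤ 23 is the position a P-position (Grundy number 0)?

n :  0  1  2  3  4  5  6  7  8  9 10 11 12 13 14 15 16 17 18 19 20 21 22 23
G :  0  1  0  1  0  1  0  1  2  3  2  3  2  3  2  3  4  0  1  0  1  0  1  0
P-positions are exactly the n with G(n) = 0.

0, 2, 4, 6, 17, 19, 21, 23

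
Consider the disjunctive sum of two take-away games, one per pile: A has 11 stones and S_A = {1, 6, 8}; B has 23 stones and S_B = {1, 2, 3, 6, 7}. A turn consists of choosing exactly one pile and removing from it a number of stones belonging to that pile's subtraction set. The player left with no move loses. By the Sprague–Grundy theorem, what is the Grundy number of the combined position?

3

Pile A, S = {1, 6, 8}:
n :  0  1  2  3  4  5  6  7  8  9 10 11
G :  0  1  0  1  0  1  2  0  1  0  1  0
G_A(11) = 0.
Pile B, S = {1, 2, 3, 6, 7}:
G(0) = 0
G(1) = mex{0} = 1
G(2) = mex{1,0} = 2
G(3) = mex{2,1,0} = 3
G(4) = mex{3,2,1} = 0
G(5) = mex{0,3,2} = 1
G(6) = mex{1,0,3,0} = 2
G(7) = mex{2,1,0,1,0} = 3
G(8) = mex{3,2,1,2,1} = 0
G(9) = mex{0,3,2,3,2} = 1
G(10) = mex{1,0,3,0,3} = 2
G(11) = mex{2,1,0,1,0} = 3
G(12) = mex{3,2,1,2,1} = 0
G(13) = mex{0,3,2,3,2} = 1
G(14) = mex{1,0,3,0,3} = 2
G(15) = mex{2,1,0,1,0} = 3
G(16) = mex{3,2,1,2,1} = 0
G(17) = mex{0,3,2,3,2} = 1
G(18) = mex{1,0,3,0,3} = 2
G(19) = mex{2,1,0,1,0} = 3
G(20) = mex{3,2,1,2,1} = 0
G(21) = mex{0,3,2,3,2} = 1
G(22) = mex{1,0,3,0,3} = 2
G(23) = mex{2,1,0,1,0} = 3
G_B(23) = 3.
Combined Grundy value = 0 ⊕ 3 = 3.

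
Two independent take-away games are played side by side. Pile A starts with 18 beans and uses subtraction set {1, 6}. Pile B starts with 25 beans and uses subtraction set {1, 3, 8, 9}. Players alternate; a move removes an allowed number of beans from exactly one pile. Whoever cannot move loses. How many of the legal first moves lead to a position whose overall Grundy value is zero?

2

Pile A, S = {1, 6}:
n :  0  1  2  3  4  5  6  7  8  9 10 11 12 13 14 15 16 17 18
G :  0  1  0  1  0  1  2  0  1  0  1  0  1  2  0  1  0  1  0
G_A(18) = 0.
Pile B, S = {1, 3, 8, 9}:
n :  0  1  2  3  4  5  6  7  8  9 10 11 12 13 14 15 16 17 18 19 20 21 22 23 24 25
G :  0  1  0  1  0  1  0  1  2  3  2  3  2  3  2  3  0  1  0  1  0  1  0  1  2  3
G_B(25) = 3.
Combined Grundy value = 0 ⊕ 3 = 3.
A winning move leaves total XOR = 0, i.e. changes one component's Grundy value g to g ⊕ X where X is the current total.
Pile A: need g' = 0⊕3 = 3. Options: 18−1→G=1, 18−6→G=1. Hits: 0.
Pile B: need g' = 3⊕3 = 0. Options: 25−1→G=2, 25−3→G=0, 25−8→G=1, 25−9→G=0. Hits: 2.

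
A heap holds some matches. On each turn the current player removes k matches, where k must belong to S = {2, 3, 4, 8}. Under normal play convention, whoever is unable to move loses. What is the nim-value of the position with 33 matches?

G(0) = 0
G(1) = mex{} = 0
G(2) = mex{0} = 1
G(3) = mex{0,0} = 1
G(4) = mex{1,0,0} = 2
G(5) = mex{1,1,0} = 2
G(6) = mex{2,1,1} = 0
G(7) = mex{2,2,1} = 0
G(8) = mex{0,2,2,0} = 1
G(9) = mex{0,0,2,0} = 1
G(10) = mex{1,0,0,1} = 2
G(11) = mex{1,1,0,1} = 2
G(12) = mex{2,1,1,2} = 0
G(13) = mex{2,2,1,2} = 0
G(14) = mex{0,2,2,0} = 1
G(15) = mex{0,0,2,0} = 1
G(16) = mex{1,0,0,1} = 2
G(17) = mex{1,1,0,1} = 2
G(18) = mex{2,1,1,2} = 0
G(19) = mex{2,2,1,2} = 0
G(20) = mex{0,2,2,0} = 1
G(21) = mex{0,0,2,0} = 1
G(22) = mex{1,0,0,1} = 2
G(23) = mex{1,1,0,1} = 2
G(24) = mex{2,1,1,2} = 0
G(25) = mex{2,2,1,2} = 0
G(26) = mex{0,2,2,0} = 1
G(27) = mex{0,0,2,0} = 1
G(28) = mex{1,0,0,1} = 2
G(29) = mex{1,1,0,1} = 2
G(30) = mex{2,1,1,2} = 0
G(31) = mex{2,2,1,2} = 0
G(32) = mex{0,2,2,0} = 1
G(33) = mex{0,0,2,0} = 1

1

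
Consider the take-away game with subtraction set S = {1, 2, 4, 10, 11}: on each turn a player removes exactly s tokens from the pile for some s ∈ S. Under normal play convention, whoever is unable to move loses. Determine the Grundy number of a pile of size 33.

n :  0  1  2  3  4  5  6  7  8  9 10 11 12 13 14 15 16 17 18 19 20 21 22 23 24 25 26 27 28 29 30 31 32 33
G :  0  1  2  0  1  2  0  1  2  0  1  2  0  1  2  0  1  2  0  1  2  0  1  2  0  1  2  0  1  2  0  1  2  0

0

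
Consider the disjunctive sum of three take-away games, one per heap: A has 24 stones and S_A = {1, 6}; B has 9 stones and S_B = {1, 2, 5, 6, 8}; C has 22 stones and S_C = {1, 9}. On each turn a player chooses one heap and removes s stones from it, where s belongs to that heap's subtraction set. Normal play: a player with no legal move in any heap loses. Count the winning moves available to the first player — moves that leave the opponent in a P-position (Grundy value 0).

3

Heap A, S = {1, 6}:
n :  0  1  2  3  4  5  6  7  8  9 10 11 12 13 14 15 16 17 18 19 20 21 22 23 24
G :  0  1  0  1  0  1  2  0  1  0  1  0  1  2  0  1  0  1  0  1  2  0  1  0  1
G_A(24) = 1.
Heap B, S = {1, 2, 5, 6, 8}:
G(0) = 0
G(1) = mex{0} = 1
G(2) = mex{1,0} = 2
G(3) = mex{2,1} = 0
G(4) = mex{0,2} = 1
G(5) = mex{1,0,0} = 2
G(6) = mex{2,1,1,0} = 3
G(7) = mex{3,2,2,1} = 0
G(8) = mex{0,3,0,2,0} = 1
G(9) = mex{1,0,1,0,1} = 2
G_B(9) = 2.
Heap C, S = {1, 9}:
n :  0  1  2  3  4  5  6  7  8  9 10 11 12 13 14 15 16 17 18 19 20 21 22
G :  0  1  0  1  0  1  0  1  0  1  0  1  0  1  0  1  0  1  0  1  0  1  0
G_C(22) = 0.
Combined Grundy value = 1 ⊕ 2 ⊕ 0 = 3.
A winning move leaves total XOR = 0, i.e. changes one component's Grundy value g to g ⊕ X where X is the current total.
Heap A: need g' = 1⊕3 = 2. Options: 24−1→G=0, 24−6→G=0. Hits: 0.
Heap B: need g' = 2⊕3 = 1. Options: 9−1→G=1, 9−2→G=0, 9−5→G=1, 9−6→G=0, 9−8→G=1. Hits: 3.
Heap C: need g' = 0⊕3 = 3. Options: 22−1→G=1, 22−9→G=1. Hits: 0.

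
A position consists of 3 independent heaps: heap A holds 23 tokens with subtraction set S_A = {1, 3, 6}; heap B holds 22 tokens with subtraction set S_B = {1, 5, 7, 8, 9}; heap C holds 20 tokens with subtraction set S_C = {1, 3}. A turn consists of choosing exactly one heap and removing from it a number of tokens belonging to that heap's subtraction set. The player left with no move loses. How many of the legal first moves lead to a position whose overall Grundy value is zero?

6

Heap A, S = {1, 3, 6}:
G(0) = 0
G(1) = mex{0} = 1
G(2) = mex{1} = 0
G(3) = mex{0,0} = 1
G(4) = mex{1,1} = 0
G(5) = mex{0,0} = 1
G(6) = mex{1,1,0} = 2
G(7) = mex{2,0,1} = 3
G(8) = mex{3,1,0} = 2
G(9) = mex{2,2,1} = 0
G(10) = mex{0,3,0} = 1
G(11) = mex{1,2,1} = 0
G(12) = mex{0,0,2} = 1
G(13) = mex{1,1,3} = 0
G(14) = mex{0,0,2} = 1
G(15) = mex{1,1,0} = 2
G(16) = mex{2,0,1} = 3
G(17) = mex{3,1,0} = 2
G(18) = mex{2,2,1} = 0
G(19) = mex{0,3,0} = 1
G(20) = mex{1,2,1} = 0
G(21) = mex{0,0,2} = 1
G(22) = mex{1,1,3} = 0
G(23) = mex{0,0,2} = 1
G_A(23) = 1.
Heap B, S = {1, 5, 7, 8, 9}:
n :  0  1  2  3  4  5  6  7  8  9 10 11 12 13 14 15 16 17 18 19 20 21 22
G :  0  1  0  1  0  1  0  1  2  3  2  3  2  3  2  3  0  1  0  1  0  1  0
G_B(22) = 0.
Heap C, S = {1, 3}:
n :  0  1  2  3  4  5  6  7  8  9 10 11 12 13 14 15 16 17 18 19 20
G :  0  1  0  1  0  1  0  1  0  1  0  1  0  1  0  1  0  1  0  1  0
G_C(20) = 0.
Combined Grundy value = 1 ⊕ 0 ⊕ 0 = 1.
A winning move leaves total XOR = 0, i.e. changes one component's Grundy value g to g ⊕ X where X is the current total.
Heap A: need g' = 1⊕1 = 0. Options: 23−1→G=0, 23−3→G=0, 23−6→G=2. Hits: 2.
Heap B: need g' = 0⊕1 = 1. Options: 22−1→G=1, 22−5→G=1, 22−7→G=3, 22−8→G=2, 22−9→G=3. Hits: 2.
Heap C: need g' = 0⊕1 = 1. Options: 20−1→G=1, 20−3→G=1. Hits: 2.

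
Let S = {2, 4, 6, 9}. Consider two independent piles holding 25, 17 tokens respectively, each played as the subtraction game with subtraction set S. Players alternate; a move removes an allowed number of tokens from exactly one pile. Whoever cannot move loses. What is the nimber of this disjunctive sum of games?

0

All piles use S = {2, 4, 6, 9}:
n :  0  1  2  3  4  5  6  7  8  9 10 11 12 13 14 15 16 17 18 19 20 21 22 23 24 25
G :  0  0  1  1  2  2  3  3  0  4  1  0  2  1  3  2  0  3  1  0  2  1  3  2  0  3
Pile A: G(25) = 3.
Pile B: G(17) = 3.
Combined Grundy value = 3 ⊕ 3 = 0.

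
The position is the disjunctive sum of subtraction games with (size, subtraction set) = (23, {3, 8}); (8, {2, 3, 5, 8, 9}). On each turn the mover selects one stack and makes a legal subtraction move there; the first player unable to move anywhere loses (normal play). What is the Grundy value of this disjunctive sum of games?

4

Stack A, S = {3, 8}:
G(0) = 0
G(1) = mex{} = 0
G(2) = mex{} = 0
G(3) = mex{0} = 1
G(4) = mex{0} = 1
G(5) = mex{0} = 1
G(6) = mex{1} = 0
G(7) = mex{1} = 0
G(8) = mex{1,0} = 2
G(9) = mex{0,0} = 1
G(10) = mex{0,0} = 1
G(11) = mex{2,1} = 0
G(12) = mex{1,1} = 0
G(13) = mex{1,1} = 0
G(14) = mex{0,0} = 1
G(15) = mex{0,0} = 1
G(16) = mex{0,2} = 1
G(17) = mex{1,1} = 0
G(18) = mex{1,1} = 0
G(19) = mex{1,0} = 2
G(20) = mex{0,0} = 1
G(21) = mex{0,0} = 1
G(22) = mex{2,1} = 0
G(23) = mex{1,1} = 0
G_A(23) = 0.
Stack B, S = {2, 3, 5, 8, 9}:
n : 0 1 2 3 4 5 6 7 8
G : 0 0 1 1 2 2 3 0 4
G_B(8) = 4.
Combined Grundy value = 0 ⊕ 4 = 4.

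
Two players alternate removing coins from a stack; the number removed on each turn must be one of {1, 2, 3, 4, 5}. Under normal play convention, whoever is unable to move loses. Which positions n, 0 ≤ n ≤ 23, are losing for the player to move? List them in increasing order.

0, 6, 12, 18

n :  0  1  2  3  4  5  6  7  8  9 10 11 12 13 14 15 16 17 18 19 20 21 22 23
G :  0  1  2  3  4  5  0  1  2  3  4  5  0  1  2  3  4  5  0  1  2  3  4  5
P-positions are exactly the n with G(n) = 0.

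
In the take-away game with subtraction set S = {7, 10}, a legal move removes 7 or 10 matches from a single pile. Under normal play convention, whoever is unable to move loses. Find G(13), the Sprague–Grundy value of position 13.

1

G(0) = 0
G(1) = mex{} = 0
G(2) = mex{} = 0
G(3) = mex{} = 0
G(4) = mex{} = 0
G(5) = mex{} = 0
G(6) = mex{} = 0
G(7) = mex{0} = 1
G(8) = mex{0} = 1
G(9) = mex{0} = 1
G(10) = mex{0,0} = 1
G(11) = mex{0,0} = 1
G(12) = mex{0,0} = 1
G(13) = mex{0,0} = 1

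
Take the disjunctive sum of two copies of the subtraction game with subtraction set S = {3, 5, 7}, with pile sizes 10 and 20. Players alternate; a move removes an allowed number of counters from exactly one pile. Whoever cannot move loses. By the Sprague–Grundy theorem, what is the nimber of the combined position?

All piles use S = {3, 5, 7}:
G(0) = 0
G(1) = mex{} = 0
G(2) = mex{} = 0
G(3) = mex{0} = 1
G(4) = mex{0} = 1
G(5) = mex{0,0} = 1
G(6) = mex{1,0} = 2
G(7) = mex{1,0,0} = 2
G(8) = mex{1,1,0} = 2
G(9) = mex{2,1,0} = 3
G(10) = mex{2,1,1} = 0
G(11) = mex{2,2,1} = 0
G(12) = mex{3,2,1} = 0
G(13) = mex{0,2,2} = 1
G(14) = mex{0,3,2} = 1
G(15) = mex{0,0,2} = 1
G(16) = mex{1,0,3} = 2
G(17) = mex{1,0,0} = 2
G(18) = mex{1,1,0} = 2
G(19) = mex{2,1,0} = 3
G(20) = mex{2,1,1} = 0
Pile A: G(10) = 0.
Pile B: G(20) = 0.
Combined Grundy value = 0 ⊕ 0 = 0.

0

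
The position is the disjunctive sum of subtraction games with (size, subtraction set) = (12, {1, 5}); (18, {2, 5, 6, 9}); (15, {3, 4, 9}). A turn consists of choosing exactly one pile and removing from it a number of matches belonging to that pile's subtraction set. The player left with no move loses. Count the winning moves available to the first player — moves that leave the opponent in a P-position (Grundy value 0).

1

Pile A, S = {1, 5}:
n :  0  1  2  3  4  5  6  7  8  9 10 11 12
G :  0  1  0  1  0  1  0  1  0  1  0  1  0
G_A(12) = 0.
Pile B, S = {2, 5, 6, 9}:
n :  0  1  2  3  4  5  6  7  8  9 10 11 12 13 14 15 16 17 18
G :  0  0  1  1  0  2  1  3  0  2  1  0  0  1  1  0  2  1  3
G_B(18) = 3.
Pile C, S = {3, 4, 9}:
n :  0  1  2  3  4  5  6  7  8  9 10 11 12 13 14 15
G :  0  0  0  1  1  1  2  0  0  3  1  1  2  0  0  0
G_C(15) = 0.
Combined Grundy value = 0 ⊕ 3 ⊕ 0 = 3.
A winning move leaves total XOR = 0, i.e. changes one component's Grundy value g to g ⊕ X where X is the current total.
Pile A: need g' = 0⊕3 = 3. Options: 12−1→G=1, 12−5→G=1. Hits: 0.
Pile B: need g' = 3⊕3 = 0. Options: 18−2→G=2, 18−5→G=1, 18−6→G=0, 18−9→G=2. Hits: 1.
Pile C: need g' = 0⊕3 = 3. Options: 15−3→G=2, 15−4→G=1, 15−9→G=2. Hits: 0.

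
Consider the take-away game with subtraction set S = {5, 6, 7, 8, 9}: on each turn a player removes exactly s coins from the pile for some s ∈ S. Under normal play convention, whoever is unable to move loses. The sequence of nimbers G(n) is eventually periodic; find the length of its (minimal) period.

G(0) = 0
G(1) = mex{} = 0
G(2) = mex{} = 0
G(3) = mex{} = 0
G(4) = mex{} = 0
G(5) = mex{0} = 1
G(6) = mex{0,0} = 1
G(7) = mex{0,0,0} = 1
G(8) = mex{0,0,0,0} = 1
G(9) = mex{0,0,0,0,0} = 1
G(10) = mex{1,0,0,0,0} = 2
G(11) = mex{1,1,0,0,0} = 2
G(12) = mex{1,1,1,0,0} = 2
G(13) = mex{1,1,1,1,0} = 2
G(14) = mex{1,1,1,1,1} = 0
G(15) = mex{2,1,1,1,1} = 0
G(16) = mex{2,2,1,1,1} = 0
G(17) = mex{2,2,2,1,1} = 0
G(18) = mex{2,2,2,2,1} = 0
G(19) = mex{0,2,2,2,2} = 1
G(20) = mex{0,0,2,2,2} = 1
G(21) = mex{0,0,0,2,2} = 1
G(22) = mex{0,0,0,0,2} = 1
G(23) = mex{0,0,0,0,0} = 1
G(24) = mex{1,0,0,0,0} = 2
G(25) = mex{1,1,0,0,0} = 2
G(26) = mex{1,1,1,0,0} = 2
G(27) = mex{1,1,1,1,0} = 2
G(28) = mex{1,1,1,1,1} = 0
G(29) = mex{2,1,1,1,1} = 0
G(n+14) = G(n) holds for n = 0,…,8 (a full window of length max(S) = 9), so the sequence is purely periodic with period 14.

14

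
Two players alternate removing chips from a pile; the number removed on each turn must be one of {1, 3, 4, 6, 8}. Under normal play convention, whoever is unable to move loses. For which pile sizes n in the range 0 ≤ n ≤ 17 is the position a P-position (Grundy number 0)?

G(0) = 0
G(1) = mex{0} = 1
G(2) = mex{1} = 0
G(3) = mex{0,0} = 1
G(4) = mex{1,1,0} = 2
G(5) = mex{2,0,1} = 3
G(6) = mex{3,1,0,0} = 2
G(7) = mex{2,2,1,1} = 0
G(8) = mex{0,3,2,0,0} = 1
G(9) = mex{1,2,3,1,1} = 0
G(10) = mex{0,0,2,2,0} = 1
G(11) = mex{1,1,0,3,1} = 2
G(12) = mex{2,0,1,2,2} = 3
G(13) = mex{3,1,0,0,3} = 2
G(14) = mex{2,2,1,1,2} = 0
G(15) = mex{0,3,2,0,0} = 1
G(16) = mex{1,2,3,1,1} = 0
G(17) = mex{0,0,2,2,0} = 1
P-positions are exactly the n with G(n) = 0.

0, 2, 7, 9, 14, 16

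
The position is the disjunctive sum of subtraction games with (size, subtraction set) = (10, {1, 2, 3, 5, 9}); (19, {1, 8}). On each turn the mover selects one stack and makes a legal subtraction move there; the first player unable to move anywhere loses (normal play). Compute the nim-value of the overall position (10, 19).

Stack A, S = {1, 2, 3, 5, 9}:
n :  0  1  2  3  4  5  6  7  8  9 10
G :  0  1  2  3  0  1  2  3  0  1  2
G_A(10) = 2.
Stack B, S = {1, 8}:
n :  0  1  2  3  4  5  6  7  8  9 10 11 12 13 14 15 16 17 18 19
G :  0  1  0  1  0  1  0  1  2  0  1  0  1  0  1  0  1  2  0  1
G_B(19) = 1.
Combined Grundy value = 2 ⊕ 1 = 3.

3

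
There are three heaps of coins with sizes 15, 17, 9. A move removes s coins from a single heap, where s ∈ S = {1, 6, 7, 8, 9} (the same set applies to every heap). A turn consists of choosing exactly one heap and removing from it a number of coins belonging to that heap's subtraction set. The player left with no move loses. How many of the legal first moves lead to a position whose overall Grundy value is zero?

6

All heaps use S = {1, 6, 7, 8, 9}:
n :  0  1  2  3  4  5  6  7  8  9 10 11 12 13 14 15 16 17
G :  0  1  0  1  0  1  2  3  2  3  2  3  4  5  0  1  0  1
Heap A: G(15) = 1.
Heap B: G(17) = 1.
Heap C: G(9) = 3.
Combined Grundy value = 1 ⊕ 1 ⊕ 3 = 3.
A winning move leaves total XOR = 0, i.e. changes one component's Grundy value g to g ⊕ X where X is the current total.
Heap A: need g' = 1⊕3 = 2. Options: 15−1→G=0, 15−6→G=3, 15−7→G=2, 15−8→G=3, 15−9→G=2. Hits: 2.
Heap B: need g' = 1⊕3 = 2. Options: 17−1→G=0, 17−6→G=3, 17−7→G=2, 17−8→G=3, 17−9→G=2. Hits: 2.
Heap C: need g' = 3⊕3 = 0. Options: 9−1→G=2, 9−6→G=1, 9−7→G=0, 9−8→G=1, 9−9→G=0. Hits: 2.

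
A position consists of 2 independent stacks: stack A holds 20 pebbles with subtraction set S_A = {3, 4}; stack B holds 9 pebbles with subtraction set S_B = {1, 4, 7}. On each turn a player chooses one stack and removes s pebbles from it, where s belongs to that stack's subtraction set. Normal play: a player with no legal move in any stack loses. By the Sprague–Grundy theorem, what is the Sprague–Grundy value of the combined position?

3

Stack A, S = {3, 4}:
G(0) = 0
G(1) = mex{} = 0
G(2) = mex{} = 0
G(3) = mex{0} = 1
G(4) = mex{0,0} = 1
G(5) = mex{0,0} = 1
G(6) = mex{1,0} = 2
G(7) = mex{1,1} = 0
G(8) = mex{1,1} = 0
G(9) = mex{2,1} = 0
G(10) = mex{0,2} = 1
G(11) = mex{0,0} = 1
G(12) = mex{0,0} = 1
G(13) = mex{1,0} = 2
G(14) = mex{1,1} = 0
G(15) = mex{1,1} = 0
G(16) = mex{2,1} = 0
G(17) = mex{0,2} = 1
G(18) = mex{0,0} = 1
G(19) = mex{0,0} = 1
G(20) = mex{1,0} = 2
G_A(20) = 2.
Stack B, S = {1, 4, 7}:
n : 0 1 2 3 4 5 6 7 8 9
G : 0 1 0 1 2 0 1 2 0 1
G_B(9) = 1.
Combined Grundy value = 2 ⊕ 1 = 3.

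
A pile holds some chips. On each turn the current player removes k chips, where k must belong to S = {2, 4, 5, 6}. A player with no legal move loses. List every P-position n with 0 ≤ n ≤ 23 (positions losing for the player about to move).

n :  0  1  2  3  4  5  6  7  8  9 10 11 12 13 14 15 16 17 18 19 20 21 22 23
G :  0  0  1  1  2  2  3  3  0  0  1  1  2  2  3  3  0  0  1  1  2  2  3  3
P-positions are exactly the n with G(n) = 0.

0, 1, 8, 9, 16, 17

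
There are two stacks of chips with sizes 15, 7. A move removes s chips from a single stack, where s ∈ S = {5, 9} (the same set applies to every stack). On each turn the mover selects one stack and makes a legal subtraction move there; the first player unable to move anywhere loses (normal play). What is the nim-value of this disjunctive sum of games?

All stacks use S = {5, 9}:
G(0) = 0
G(1) = mex{} = 0
G(2) = mex{} = 0
G(3) = mex{} = 0
G(4) = mex{} = 0
G(5) = mex{0} = 1
G(6) = mex{0} = 1
G(7) = mex{0} = 1
G(8) = mex{0} = 1
G(9) = mex{0,0} = 1
G(10) = mex{1,0} = 2
G(11) = mex{1,0} = 2
G(12) = mex{1,0} = 2
G(13) = mex{1,0} = 2
G(14) = mex{1,1} = 0
G(15) = mex{2,1} = 0
Stack A: G(15) = 0.
Stack B: G(7) = 1.
Combined Grundy value = 0 ⊕ 1 = 1.

1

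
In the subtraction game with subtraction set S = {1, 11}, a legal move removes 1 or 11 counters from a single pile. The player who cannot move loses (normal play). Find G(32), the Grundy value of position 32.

0

G(0) = 0
G(1) = mex{0} = 1
G(2) = mex{1} = 0
G(3) = mex{0} = 1
G(4) = mex{1} = 0
G(5) = mex{0} = 1
G(6) = mex{1} = 0
G(7) = mex{0} = 1
G(8) = mex{1} = 0
G(9) = mex{0} = 1
G(10) = mex{1} = 0
G(11) = mex{0,0} = 1
G(12) = mex{1,1} = 0
G(13) = mex{0,0} = 1
G(14) = mex{1,1} = 0
G(15) = mex{0,0} = 1
G(16) = mex{1,1} = 0
G(17) = mex{0,0} = 1
G(18) = mex{1,1} = 0
G(19) = mex{0,0} = 1
G(20) = mex{1,1} = 0
G(21) = mex{0,0} = 1
G(22) = mex{1,1} = 0
G(23) = mex{0,0} = 1
G(24) = mex{1,1} = 0
G(25) = mex{0,0} = 1
G(26) = mex{1,1} = 0
G(27) = mex{0,0} = 1
G(28) = mex{1,1} = 0
G(29) = mex{0,0} = 1
G(30) = mex{1,1} = 0
G(31) = mex{0,0} = 1
G(32) = mex{1,1} = 0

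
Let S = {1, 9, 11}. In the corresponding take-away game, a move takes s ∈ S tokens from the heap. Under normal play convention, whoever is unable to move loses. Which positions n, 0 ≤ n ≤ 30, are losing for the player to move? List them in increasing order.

G(0) = 0
G(1) = mex{0} = 1
G(2) = mex{1} = 0
G(3) = mex{0} = 1
G(4) = mex{1} = 0
G(5) = mex{0} = 1
G(6) = mex{1} = 0
G(7) = mex{0} = 1
G(8) = mex{1} = 0
G(9) = mex{0,0} = 1
G(10) = mex{1,1} = 0
G(11) = mex{0,0,0} = 1
G(12) = mex{1,1,1} = 0
G(13) = mex{0,0,0} = 1
G(14) = mex{1,1,1} = 0
G(15) = mex{0,0,0} = 1
G(16) = mex{1,1,1} = 0
G(17) = mex{0,0,0} = 1
G(18) = mex{1,1,1} = 0
G(19) = mex{0,0,0} = 1
G(20) = mex{1,1,1} = 0
G(21) = mex{0,0,0} = 1
G(22) = mex{1,1,1} = 0
G(23) = mex{0,0,0} = 1
G(24) = mex{1,1,1} = 0
G(25) = mex{0,0,0} = 1
G(26) = mex{1,1,1} = 0
G(27) = mex{0,0,0} = 1
G(28) = mex{1,1,1} = 0
G(29) = mex{0,0,0} = 1
G(30) = mex{1,1,1} = 0
P-positions are exactly the n with G(n) = 0.

0, 2, 4, 6, 8, 10, 12, 14, 16, 18, 20, 22, 24, 26, 28, 30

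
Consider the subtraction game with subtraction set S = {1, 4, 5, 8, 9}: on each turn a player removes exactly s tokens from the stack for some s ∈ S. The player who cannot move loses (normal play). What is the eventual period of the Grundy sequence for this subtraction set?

G(0) = 0
G(1) = mex{0} = 1
G(2) = mex{1} = 0
G(3) = mex{0} = 1
G(4) = mex{1,0} = 2
G(5) = mex{2,1,0} = 3
G(6) = mex{3,0,1} = 2
G(7) = mex{2,1,0} = 3
G(8) = mex{3,2,1,0} = 4
G(9) = mex{4,3,2,1,0} = 5
G(10) = mex{5,2,3,0,1} = 4
G(11) = mex{4,3,2,1,0} = 5
G(12) = mex{5,4,3,2,1} = 0
G(13) = mex{0,5,4,3,2} = 1
G(14) = mex{1,4,5,2,3} = 0
G(15) = mex{0,5,4,3,2} = 1
G(16) = mex{1,0,5,4,3} = 2
G(17) = mex{2,1,0,5,4} = 3
G(18) = mex{3,0,1,4,5} = 2
G(19) = mex{2,1,0,5,4} = 3
G(20) = mex{3,2,1,0,5} = 4
G(21) = mex{4,3,2,1,0} = 5
G(22) = mex{5,2,3,0,1} = 4
G(23) = mex{4,3,2,1,0} = 5
G(24) = mex{5,4,3,2,1} = 0
G(25) = mex{0,5,4,3,2} = 1
G(n+12) = G(n) holds for n = 0,…,8 (a full window of length max(S) = 9), so the sequence is purely periodic with period 12.

12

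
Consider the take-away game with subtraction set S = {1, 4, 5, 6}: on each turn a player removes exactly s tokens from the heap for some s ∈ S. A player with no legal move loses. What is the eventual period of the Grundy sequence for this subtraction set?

9

G(0) = 0
G(1) = mex{0} = 1
G(2) = mex{1} = 0
G(3) = mex{0} = 1
G(4) = mex{1,0} = 2
G(5) = mex{2,1,0} = 3
G(6) = mex{3,0,1,0} = 2
G(7) = mex{2,1,0,1} = 3
G(8) = mex{3,2,1,0} = 4
G(9) = mex{4,3,2,1} = 0
G(10) = mex{0,2,3,2} = 1
G(11) = mex{1,3,2,3} = 0
G(12) = mex{0,4,3,2} = 1
G(13) = mex{1,0,4,3} = 2
G(14) = mex{2,1,0,4} = 3
G(15) = mex{3,0,1,0} = 2
G(16) = mex{2,1,0,1} = 3
G(17) = mex{3,2,1,0} = 4
G(18) = mex{4,3,2,1} = 0
G(19) = mex{0,2,3,2} = 1
G(n+9) = G(n) holds for n = 0,…,5 (a full window of length max(S) = 6), so the sequence is purely periodic with period 9.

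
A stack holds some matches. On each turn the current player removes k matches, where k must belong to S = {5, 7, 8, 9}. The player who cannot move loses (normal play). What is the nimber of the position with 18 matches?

G(0) = 0
G(1) = mex{} = 0
G(2) = mex{} = 0
G(3) = mex{} = 0
G(4) = mex{} = 0
G(5) = mex{0} = 1
G(6) = mex{0} = 1
G(7) = mex{0,0} = 1
G(8) = mex{0,0,0} = 1
G(9) = mex{0,0,0,0} = 1
G(10) = mex{1,0,0,0} = 2
G(11) = mex{1,0,0,0} = 2
G(12) = mex{1,1,0,0} = 2
G(13) = mex{1,1,1,0} = 2
G(14) = mex{1,1,1,1} = 0
G(15) = mex{2,1,1,1} = 0
G(16) = mex{2,1,1,1} = 0
G(17) = mex{2,2,1,1} = 0
G(18) = mex{2,2,2,1} = 0

0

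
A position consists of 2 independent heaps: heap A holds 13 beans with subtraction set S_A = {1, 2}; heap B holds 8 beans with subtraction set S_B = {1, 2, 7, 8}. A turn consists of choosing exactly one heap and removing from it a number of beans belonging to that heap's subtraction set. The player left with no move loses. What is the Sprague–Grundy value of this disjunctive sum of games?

3

Heap A, S = {1, 2}:
G(0) = 0
G(1) = mex{0} = 1
G(2) = mex{1,0} = 2
G(3) = mex{2,1} = 0
G(4) = mex{0,2} = 1
G(5) = mex{1,0} = 2
G(6) = mex{2,1} = 0
G(7) = mex{0,2} = 1
G(8) = mex{1,0} = 2
G(9) = mex{2,1} = 0
G(10) = mex{0,2} = 1
G(11) = mex{1,0} = 2
G(12) = mex{2,1} = 0
G(13) = mex{0,2} = 1
G_A(13) = 1.
Heap B, S = {1, 2, 7, 8}:
G(0) = 0
G(1) = mex{0} = 1
G(2) = mex{1,0} = 2
G(3) = mex{2,1} = 0
G(4) = mex{0,2} = 1
G(5) = mex{1,0} = 2
G(6) = mex{2,1} = 0
G(7) = mex{0,2,0} = 1
G(8) = mex{1,0,1,0} = 2
G_B(8) = 2.
Combined Grundy value = 1 ⊕ 2 = 3.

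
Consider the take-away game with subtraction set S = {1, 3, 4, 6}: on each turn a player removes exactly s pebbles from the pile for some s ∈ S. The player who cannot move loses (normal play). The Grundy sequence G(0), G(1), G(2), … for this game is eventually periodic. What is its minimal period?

G(0) = 0
G(1) = mex{0} = 1
G(2) = mex{1} = 0
G(3) = mex{0,0} = 1
G(4) = mex{1,1,0} = 2
G(5) = mex{2,0,1} = 3
G(6) = mex{3,1,0,0} = 2
G(7) = mex{2,2,1,1} = 0
G(8) = mex{0,3,2,0} = 1
G(9) = mex{1,2,3,1} = 0
G(10) = mex{0,0,2,2} = 1
G(11) = mex{1,1,0,3} = 2
G(12) = mex{2,0,1,2} = 3
G(13) = mex{3,1,0,0} = 2
G(14) = mex{2,2,1,1} = 0
G(15) = mex{0,3,2,0} = 1
G(n+7) = G(n) holds for n = 0,…,5 (a full window of length max(S) = 6), so the sequence is purely periodic with period 7.

7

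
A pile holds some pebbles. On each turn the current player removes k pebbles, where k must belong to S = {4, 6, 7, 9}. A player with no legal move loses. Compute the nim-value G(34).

2

n :  0  1  2  3  4  5  6  7  8  9 10 11 12 13 14 15 16 17 18 19 20 21 22 23 24 25 26 27 28 29 30 31 32 33 34
G :  0  0  0  0  1  1  1  1  2  2  2  2  3  0  0  0  0  1  1  1  1  2  2  2  2  3  0  0  0  0  1  1  1  1  2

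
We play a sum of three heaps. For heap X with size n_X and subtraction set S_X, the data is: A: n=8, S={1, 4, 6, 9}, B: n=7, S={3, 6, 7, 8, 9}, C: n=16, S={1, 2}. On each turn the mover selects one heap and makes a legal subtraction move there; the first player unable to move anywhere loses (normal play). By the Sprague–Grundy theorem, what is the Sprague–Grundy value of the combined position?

Heap A, S = {1, 4, 6, 9}:
n : 0 1 2 3 4 5 6 7 8
G : 0 1 0 1 2 0 1 0 1
G_A(8) = 1.
Heap B, S = {3, 6, 7, 8, 9}:
G(0) = 0
G(1) = mex{} = 0
G(2) = mex{} = 0
G(3) = mex{0} = 1
G(4) = mex{0} = 1
G(5) = mex{0} = 1
G(6) = mex{1,0} = 2
G(7) = mex{1,0,0} = 2
G_B(7) = 2.
Heap C, S = {1, 2}:
G(0) = 0
G(1) = mex{0} = 1
G(2) = mex{1,0} = 2
G(3) = mex{2,1} = 0
G(4) = mex{0,2} = 1
G(5) = mex{1,0} = 2
G(6) = mex{2,1} = 0
G(7) = mex{0,2} = 1
G(8) = mex{1,0} = 2
G(9) = mex{2,1} = 0
G(10) = mex{0,2} = 1
G(11) = mex{1,0} = 2
G(12) = mex{2,1} = 0
G(13) = mex{0,2} = 1
G(14) = mex{1,0} = 2
G(15) = mex{2,1} = 0
G(16) = mex{0,2} = 1
G_C(16) = 1.
Combined Grundy value = 1 ⊕ 2 ⊕ 1 = 2.

2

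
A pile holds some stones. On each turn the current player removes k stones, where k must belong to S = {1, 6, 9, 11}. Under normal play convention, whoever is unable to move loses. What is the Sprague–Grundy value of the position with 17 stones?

n :  0  1  2  3  4  5  6  7  8  9 10 11 12 13 14 15 16 17
G :  0  1  0  1  0  1  2  0  1  2  3  2  0  1  0  1  2  0

0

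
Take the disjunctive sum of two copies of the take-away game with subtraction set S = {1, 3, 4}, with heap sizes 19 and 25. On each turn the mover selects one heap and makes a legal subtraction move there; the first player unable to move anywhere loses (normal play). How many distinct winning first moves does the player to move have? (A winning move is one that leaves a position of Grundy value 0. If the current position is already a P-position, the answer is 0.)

All heaps use S = {1, 3, 4}:
n :  0  1  2  3  4  5  6  7  8  9 10 11 12 13 14 15 16 17 18 19 20 21 22 23 24 25
G :  0  1  0  1  2  3  2  0  1  0  1  2  3  2  0  1  0  1  2  3  2  0  1  0  1  2
Heap A: G(19) = 3.
Heap B: G(25) = 2.
Combined Grundy value = 3 ⊕ 2 = 1.
A winning move leaves total XOR = 0, i.e. changes one component's Grundy value g to g ⊕ X where X is the current total.
Heap A: need g' = 3⊕1 = 2. Options: 19−1→G=2, 19−3→G=0, 19−4→G=1. Hits: 1.
Heap B: need g' = 2⊕1 = 3. Options: 25−1→G=1, 25−3→G=1, 25−4→G=0. Hits: 0.

1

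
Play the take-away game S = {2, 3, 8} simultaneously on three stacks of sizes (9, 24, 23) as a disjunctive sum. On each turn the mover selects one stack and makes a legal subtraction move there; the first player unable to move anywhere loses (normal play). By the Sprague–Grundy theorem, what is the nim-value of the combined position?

All stacks use S = {2, 3, 8}:
G(0) = 0
G(1) = mex{} = 0
G(2) = mex{0} = 1
G(3) = mex{0,0} = 1
G(4) = mex{1,0} = 2
G(5) = mex{1,1} = 0
G(6) = mex{2,1} = 0
G(7) = mex{0,2} = 1
G(8) = mex{0,0,0} = 1
G(9) = mex{1,0,0} = 2
G(10) = mex{1,1,1} = 0
G(11) = mex{2,1,1} = 0
G(12) = mex{0,2,2} = 1
G(13) = mex{0,0,0} = 1
G(14) = mex{1,0,0} = 2
G(15) = mex{1,1,1} = 0
G(16) = mex{2,1,1} = 0
G(17) = mex{0,2,2} = 1
G(18) = mex{0,0,0} = 1
G(19) = mex{1,0,0} = 2
G(20) = mex{1,1,1} = 0
G(21) = mex{2,1,1} = 0
G(22) = mex{0,2,2} = 1
G(23) = mex{0,0,0} = 1
G(24) = mex{1,0,0} = 2
Stack A: G(9) = 2.
Stack B: G(24) = 2.
Stack C: G(23) = 1.
Combined Grundy value = 2 ⊕ 2 ⊕ 1 = 1.

1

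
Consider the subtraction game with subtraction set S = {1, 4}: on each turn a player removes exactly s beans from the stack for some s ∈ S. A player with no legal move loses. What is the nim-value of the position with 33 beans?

G(0) = 0
G(1) = mex{0} = 1
G(2) = mex{1} = 0
G(3) = mex{0} = 1
G(4) = mex{1,0} = 2
G(5) = mex{2,1} = 0
G(6) = mex{0,0} = 1
G(7) = mex{1,1} = 0
G(8) = mex{0,2} = 1
G(9) = mex{1,0} = 2
G(10) = mex{2,1} = 0
G(11) = mex{0,0} = 1
G(12) = mex{1,1} = 0
G(13) = mex{0,2} = 1
G(14) = mex{1,0} = 2
G(15) = mex{2,1} = 0
G(16) = mex{0,0} = 1
G(17) = mex{1,1} = 0
G(18) = mex{0,2} = 1
G(19) = mex{1,0} = 2
G(20) = mex{2,1} = 0
G(21) = mex{0,0} = 1
G(22) = mex{1,1} = 0
G(23) = mex{0,2} = 1
G(24) = mex{1,0} = 2
G(25) = mex{2,1} = 0
G(26) = mex{0,0} = 1
G(27) = mex{1,1} = 0
G(28) = mex{0,2} = 1
G(29) = mex{1,0} = 2
G(30) = mex{2,1} = 0
G(31) = mex{0,0} = 1
G(32) = mex{1,1} = 0
G(33) = mex{0,2} = 1

1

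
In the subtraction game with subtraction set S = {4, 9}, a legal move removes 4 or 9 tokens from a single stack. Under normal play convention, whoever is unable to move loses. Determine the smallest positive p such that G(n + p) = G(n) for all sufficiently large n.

G(0) = 0
G(1) = mex{} = 0
G(2) = mex{} = 0
G(3) = mex{} = 0
G(4) = mex{0} = 1
G(5) = mex{0} = 1
G(6) = mex{0} = 1
G(7) = mex{0} = 1
G(8) = mex{1} = 0
G(9) = mex{1,0} = 2
G(10) = mex{1,0} = 2
G(11) = mex{1,0} = 2
G(12) = mex{0,0} = 1
G(13) = mex{2,1} = 0
G(14) = mex{2,1} = 0
G(15) = mex{2,1} = 0
G(16) = mex{1,1} = 0
G(17) = mex{0,0} = 1
G(18) = mex{0,2} = 1
G(19) = mex{0,2} = 1
G(20) = mex{0,2} = 1
G(21) = mex{1,1} = 0
G(22) = mex{1,0} = 2
G(23) = mex{1,0} = 2
G(24) = mex{1,0} = 2
G(25) = mex{0,0} = 1
G(26) = mex{2,1} = 0
G(27) = mex{2,1} = 0
G(n+13) = G(n) holds for n = 0,…,8 (a full window of length max(S) = 9), so the sequence is purely periodic with period 13.

13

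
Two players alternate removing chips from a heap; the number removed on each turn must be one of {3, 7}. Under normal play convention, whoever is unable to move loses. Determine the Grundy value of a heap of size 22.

0

n :  0  1  2  3  4  5  6  7  8  9 10 11 12 13 14 15 16 17 18 19 20 21 22
G :  0  0  0  1  1  1  0  2  2  1  0  0  0  1  1  1  0  2  2  1  0  0  0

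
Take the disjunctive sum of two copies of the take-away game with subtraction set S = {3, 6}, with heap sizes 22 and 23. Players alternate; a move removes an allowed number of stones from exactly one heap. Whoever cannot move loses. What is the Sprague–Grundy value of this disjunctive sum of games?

0

All heaps use S = {3, 6}:
n :  0  1  2  3  4  5  6  7  8  9 10 11 12 13 14 15 16 17 18 19 20 21 22 23
G :  0  0  0  1  1  1  2  2  2  0  0  0  1  1  1  2  2  2  0  0  0  1  1  1
Heap A: G(22) = 1.
Heap B: G(23) = 1.
Combined Grundy value = 1 ⊕ 1 = 0.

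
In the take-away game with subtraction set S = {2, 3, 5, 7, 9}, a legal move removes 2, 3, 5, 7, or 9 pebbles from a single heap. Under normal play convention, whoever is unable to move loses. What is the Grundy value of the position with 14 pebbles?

1

n :  0  1  2  3  4  5  6  7  8  9 10 11 12 13 14
G :  0  0  1  1  2  2  3  3  4  4  5  0  0  1  1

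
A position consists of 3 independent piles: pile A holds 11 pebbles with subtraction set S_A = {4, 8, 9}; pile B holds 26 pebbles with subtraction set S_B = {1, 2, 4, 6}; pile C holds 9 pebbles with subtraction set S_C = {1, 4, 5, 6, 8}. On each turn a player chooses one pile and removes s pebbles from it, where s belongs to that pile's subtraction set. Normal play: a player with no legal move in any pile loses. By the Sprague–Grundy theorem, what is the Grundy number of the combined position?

Pile A, S = {4, 8, 9}:
n :  0  1  2  3  4  5  6  7  8  9 10 11
G :  0  0  0  0  1  1  1  1  2  2  2  2
G_A(11) = 2.
Pile B, S = {1, 2, 4, 6}:
n :  0  1  2  3  4  5  6  7  8  9 10 11 12 13 14 15 16 17 18 19 20 21 22 23 24 25 26
G :  0  1  2  0  1  2  3  4  0  1  2  0  1  2  3  4  0  1  2  0  1  2  3  4  0  1  2
G_B(26) = 2.
Pile C, S = {1, 4, 5, 6, 8}:
n : 0 1 2 3 4 5 6 7 8 9
G : 0 1 0 1 2 3 2 3 4 0
G_C(9) = 0.
Combined Grundy value = 2 ⊕ 2 ⊕ 0 = 0.

0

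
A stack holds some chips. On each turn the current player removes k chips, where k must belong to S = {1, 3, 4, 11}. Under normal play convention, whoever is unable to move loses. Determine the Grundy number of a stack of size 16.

0

G(0) = 0
G(1) = mex{0} = 1
G(2) = mex{1} = 0
G(3) = mex{0,0} = 1
G(4) = mex{1,1,0} = 2
G(5) = mex{2,0,1} = 3
G(6) = mex{3,1,0} = 2
G(7) = mex{2,2,1} = 0
G(8) = mex{0,3,2} = 1
G(9) = mex{1,2,3} = 0
G(10) = mex{0,0,2} = 1
G(11) = mex{1,1,0,0} = 2
G(12) = mex{2,0,1,1} = 3
G(13) = mex{3,1,0,0} = 2
G(14) = mex{2,2,1,1} = 0
G(15) = mex{0,3,2,2} = 1
G(16) = mex{1,2,3,3} = 0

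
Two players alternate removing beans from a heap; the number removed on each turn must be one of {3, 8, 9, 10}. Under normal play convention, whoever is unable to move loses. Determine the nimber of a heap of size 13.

0

n :  0  1  2  3  4  5  6  7  8  9 10 11 12 13
G :  0  0  0  1  1  1  0  0  2  1  1  3  2  0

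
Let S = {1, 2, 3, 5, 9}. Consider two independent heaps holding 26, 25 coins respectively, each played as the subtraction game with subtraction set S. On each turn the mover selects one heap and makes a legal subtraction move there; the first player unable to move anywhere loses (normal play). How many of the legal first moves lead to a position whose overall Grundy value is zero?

4

All heaps use S = {1, 2, 3, 5, 9}:
G(0) = 0
G(1) = mex{0} = 1
G(2) = mex{1,0} = 2
G(3) = mex{2,1,0} = 3
G(4) = mex{3,2,1} = 0
G(5) = mex{0,3,2,0} = 1
G(6) = mex{1,0,3,1} = 2
G(7) = mex{2,1,0,2} = 3
G(8) = mex{3,2,1,3} = 0
G(9) = mex{0,3,2,0,0} = 1
G(10) = mex{1,0,3,1,1} = 2
G(11) = mex{2,1,0,2,2} = 3
G(12) = mex{3,2,1,3,3} = 0
G(13) = mex{0,3,2,0,0} = 1
G(14) = mex{1,0,3,1,1} = 2
G(15) = mex{2,1,0,2,2} = 3
G(16) = mex{3,2,1,3,3} = 0
G(17) = mex{0,3,2,0,0} = 1
G(18) = mex{1,0,3,1,1} = 2
G(19) = mex{2,1,0,2,2} = 3
G(20) = mex{3,2,1,3,3} = 0
G(21) = mex{0,3,2,0,0} = 1
G(22) = mex{1,0,3,1,1} = 2
G(23) = mex{2,1,0,2,2} = 3
G(24) = mex{3,2,1,3,3} = 0
G(25) = mex{0,3,2,0,0} = 1
G(26) = mex{1,0,3,1,1} = 2
Heap A: G(26) = 2.
Heap B: G(25) = 1.
Combined Grundy value = 2 ⊕ 1 = 3.
A winning move leaves total XOR = 0, i.e. changes one component's Grundy value g to g ⊕ X where X is the current total.
Heap A: need g' = 2⊕3 = 1. Options: 26−1→G=1, 26−2→G=0, 26−3→G=3, 26−5→G=1, 26−9→G=1. Hits: 3.
Heap B: need g' = 1⊕3 = 2. Options: 25−1→G=0, 25−2→G=3, 25−3→G=2, 25−5→G=0, 25−9→G=0. Hits: 1.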